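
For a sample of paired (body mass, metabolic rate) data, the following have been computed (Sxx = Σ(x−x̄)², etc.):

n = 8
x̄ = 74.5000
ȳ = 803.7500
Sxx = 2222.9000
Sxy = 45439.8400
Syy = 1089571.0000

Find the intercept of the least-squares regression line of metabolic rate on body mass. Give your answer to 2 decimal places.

-719.16

b = Sxy/Sxx = 45439.84/2222.9 = 20.441693
a = ȳ − b·x̄ = 803.75 − 20.441693·74.5 = -719.156150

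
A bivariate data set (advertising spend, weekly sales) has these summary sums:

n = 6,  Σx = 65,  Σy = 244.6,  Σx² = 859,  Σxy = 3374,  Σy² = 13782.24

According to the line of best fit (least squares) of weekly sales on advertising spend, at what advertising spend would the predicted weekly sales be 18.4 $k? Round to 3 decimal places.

6.051

Sxx = Σx² − (Σx)²/n = 859 − 704.166667 = 154.833333
Sxy = Σxy − (Σx)(Σy)/n = 3374 − 2649.833333 = 724.166667
b = Sxy/Sxx = 724.166667/154.833333 = 4.677072
a = ȳ − b·x̄ = 40.766667 − 4.677072·10.833333 = -9.901615
Set a + b·x = 18.4: x = (18.4 − (-9.901615)) / 4.677072 = 6.051139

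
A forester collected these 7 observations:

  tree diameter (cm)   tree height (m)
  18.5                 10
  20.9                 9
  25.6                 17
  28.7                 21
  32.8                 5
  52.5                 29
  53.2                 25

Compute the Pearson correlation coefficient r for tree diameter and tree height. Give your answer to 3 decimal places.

0.758

n = 7, Σx = 232.2, Σy = 116, Σxy = 4427.5, Σx² = 8920.44, Σy² = 2402
Sxx = Σx² − (Σx)²/n = 8920.44 − 7702.405714 = 1218.034286
Sxy = Σxy − (Σx)(Σy)/n = 4427.5 − 3847.885714 = 579.614286
Syy = Σy² − (Σy)²/n = 2402 − 1922.285714 = 479.714286
r = Sxy/√(Sxx·Syy) = 579.614286/√(584308.447347) = 579.614286/764.400711 = 0.758260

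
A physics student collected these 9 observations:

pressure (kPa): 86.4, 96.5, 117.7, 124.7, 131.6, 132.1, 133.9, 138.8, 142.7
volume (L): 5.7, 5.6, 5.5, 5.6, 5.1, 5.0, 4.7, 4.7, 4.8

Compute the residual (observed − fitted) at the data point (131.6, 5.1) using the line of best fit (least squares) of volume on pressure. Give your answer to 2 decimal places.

0.07

n = 9, Σx = 1104.4, Σy = 46.7, Σxy = 5676.86, Σx² = 138507.5
Sxx = Σx² − (Σx)²/n = 138507.5 − 135522.151111 = 2985.348889
Sxy = Σxy − (Σx)(Σy)/n = 5676.86 − 5730.608889 = -53.748889
b = Sxy/Sxx = -53.748889/2985.348889 = -0.018004
a = ȳ − b·x̄ = 5.188889 − (-0.018004)·122.711111 = 7.398207
ŷ(131.6) = 7.398207 + (-0.018004)·131.6 = 5.028851
residual = y − ŷ = 5.1 − 5.028851 = 0.071149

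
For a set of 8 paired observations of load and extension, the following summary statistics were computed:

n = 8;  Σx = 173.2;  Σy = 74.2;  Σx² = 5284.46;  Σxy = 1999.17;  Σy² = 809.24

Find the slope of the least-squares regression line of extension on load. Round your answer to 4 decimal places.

Sxx = Σx² − (Σx)²/n = 5284.46 − 3749.78 = 1534.68
Sxy = Σxy − (Σx)(Σy)/n = 1999.17 − 1606.43 = 392.74
b = Sxy/Sxx = 392.74/1534.68 = 0.255910

0.2559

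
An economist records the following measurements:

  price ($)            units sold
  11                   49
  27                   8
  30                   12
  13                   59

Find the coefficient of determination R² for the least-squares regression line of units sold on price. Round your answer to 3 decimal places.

0.907

n = 4, Σx = 81, Σy = 128, Σxy = 1882, Σx² = 1919, Σy² = 6090
Sxx = Σx² − (Σx)²/n = 1919 − 1640.25 = 278.75
Sxy = Σxy − (Σx)(Σy)/n = 1882 − 2592 = -710
Syy = Σy² − (Σy)²/n = 6090 − 4096 = 1994
R² = Sxy²/(Sxx·Syy) = (-710)²/(278.75·1994) = 0.906936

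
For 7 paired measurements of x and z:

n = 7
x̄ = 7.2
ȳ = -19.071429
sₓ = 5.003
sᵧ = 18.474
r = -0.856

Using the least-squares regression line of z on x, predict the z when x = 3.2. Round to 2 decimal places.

-6.43

b = r · sᵧ/sₓ = -0.856 · 18.474/5.003 = -3.160852
a = ȳ − b·x̄ = -19.071429 − (-3.160852)·7.2 = 3.686707
ŷ(3.2) = a + b·3.2 = 3.686707 + (-3.160852)·3.2 = -6.428020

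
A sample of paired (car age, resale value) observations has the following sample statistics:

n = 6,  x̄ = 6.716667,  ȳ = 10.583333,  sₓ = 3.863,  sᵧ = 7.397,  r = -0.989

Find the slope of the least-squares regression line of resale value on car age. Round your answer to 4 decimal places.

b = r · sᵧ/sₓ = -0.989 · 7.397/3.863 = -1.893770

-1.8938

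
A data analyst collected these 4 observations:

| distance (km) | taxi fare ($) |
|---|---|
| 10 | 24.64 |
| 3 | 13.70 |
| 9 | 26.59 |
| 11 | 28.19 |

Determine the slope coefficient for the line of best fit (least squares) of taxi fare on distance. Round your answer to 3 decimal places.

1.772

n = 4, Σx = 33, Σy = 93.12, Σxy = 836.9, Σx² = 311
Sxx = Σx² − (Σx)²/n = 311 − 272.25 = 38.75
Sxy = Σxy − (Σx)(Σy)/n = 836.9 − 768.24 = 68.66
b = Sxy/Sxx = 68.66/38.75 = 1.771871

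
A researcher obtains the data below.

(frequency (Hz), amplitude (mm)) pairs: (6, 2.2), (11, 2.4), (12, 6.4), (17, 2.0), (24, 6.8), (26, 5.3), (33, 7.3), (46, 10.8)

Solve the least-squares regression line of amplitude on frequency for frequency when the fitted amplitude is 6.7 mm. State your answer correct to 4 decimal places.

28.3663

n = 8, Σx = 175, Σy = 43.2, Σxy = 1189.1, Σx² = 5047
Sxx = Σx² − (Σx)²/n = 5047 − 3828.125 = 1218.875
Sxy = Σxy − (Σx)(Σy)/n = 1189.1 − 945 = 244.1
b = Sxy/Sxx = 244.1/1218.875 = 0.200267
a = ȳ − b·x̄ = 5.4 − 0.200267·21.875 = 1.019167
Set a + b·x = 6.7: x = (6.7 − 1.019167) / 0.200267 = 28.366346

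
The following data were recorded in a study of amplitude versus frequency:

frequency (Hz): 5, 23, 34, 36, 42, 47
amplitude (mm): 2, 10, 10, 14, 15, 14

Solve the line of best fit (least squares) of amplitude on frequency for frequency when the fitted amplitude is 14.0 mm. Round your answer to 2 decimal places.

n = 6, Σx = 187, Σy = 65, Σxy = 2372, Σx² = 6979
Sxx = Σx² − (Σx)²/n = 6979 − 5828.166667 = 1150.833333
Sxy = Σxy − (Σx)(Σy)/n = 2372 − 2025.833333 = 346.166667
b = Sxy/Sxx = 346.166667/1150.833333 = 0.300797
a = ȳ − b·x̄ = 10.833333 − 0.300797·31.166667 = 1.458508
Set a + b·x = 14.0: x = (14.0 − 1.458508) / 0.300797 = 41.694271

41.69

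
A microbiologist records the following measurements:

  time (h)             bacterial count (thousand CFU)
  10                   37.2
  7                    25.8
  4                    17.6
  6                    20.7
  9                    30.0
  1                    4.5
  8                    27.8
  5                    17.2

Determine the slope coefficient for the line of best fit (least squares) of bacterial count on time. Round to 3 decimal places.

3.363

n = 8, Σx = 50, Σy = 180.8, Σxy = 1330.1, Σx² = 372
Sxx = Σx² − (Σx)²/n = 372 − 312.5 = 59.5
Sxy = Σxy − (Σx)(Σy)/n = 1330.1 − 1130 = 200.1
b = Sxy/Sxx = 200.1/59.5 = 3.363025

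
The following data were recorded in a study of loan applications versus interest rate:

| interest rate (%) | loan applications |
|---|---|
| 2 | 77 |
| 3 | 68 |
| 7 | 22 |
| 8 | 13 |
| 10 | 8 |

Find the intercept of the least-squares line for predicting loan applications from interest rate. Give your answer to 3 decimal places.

93.948

n = 5, Σx = 30, Σy = 188, Σxy = 696, Σx² = 226
Sxx = Σx² − (Σx)²/n = 226 − 180 = 46
Sxy = Σxy − (Σx)(Σy)/n = 696 − 1128 = -432
b = Sxy/Sxx = -432/46 = -9.391304
a = ȳ − b·x̄ = 37.6 − (-9.391304)·6 = 93.947826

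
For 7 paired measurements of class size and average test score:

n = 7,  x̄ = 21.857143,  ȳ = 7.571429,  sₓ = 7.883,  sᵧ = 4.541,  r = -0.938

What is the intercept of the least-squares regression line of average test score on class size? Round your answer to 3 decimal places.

19.382

b = r · sᵧ/sₓ = -0.938 · 4.541/7.883 = -0.540335
a = ȳ − b·x̄ = 7.571429 − (-0.540335)·21.857143 = 19.381601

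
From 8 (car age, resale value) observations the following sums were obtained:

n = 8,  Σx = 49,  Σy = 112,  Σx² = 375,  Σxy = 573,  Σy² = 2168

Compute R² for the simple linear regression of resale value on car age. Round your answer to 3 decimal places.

0.284

Sxx = Σx² − (Σx)²/n = 375 − 300.125 = 74.875
Sxy = Σxy − (Σx)(Σy)/n = 573 − 686 = -113
Syy = Σy² − (Σy)²/n = 2168 − 1568 = 600
R² = Sxy²/(Sxx·Syy) = (-113)²/(74.875·600) = 0.284229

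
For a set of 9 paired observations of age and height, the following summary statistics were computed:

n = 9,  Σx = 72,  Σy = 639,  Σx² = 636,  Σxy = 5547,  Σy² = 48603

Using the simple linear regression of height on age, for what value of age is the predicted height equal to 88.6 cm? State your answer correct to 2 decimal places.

10.43

Sxx = Σx² − (Σx)²/n = 636 − 576 = 60
Sxy = Σxy − (Σx)(Σy)/n = 5547 − 5112 = 435
b = Sxy/Sxx = 435/60 = 7.25
a = ȳ − b·x̄ = 71 − 7.25·8 = 13
Set a + b·x = 88.6: x = (88.6 − 13) / 7.25 = 10.427586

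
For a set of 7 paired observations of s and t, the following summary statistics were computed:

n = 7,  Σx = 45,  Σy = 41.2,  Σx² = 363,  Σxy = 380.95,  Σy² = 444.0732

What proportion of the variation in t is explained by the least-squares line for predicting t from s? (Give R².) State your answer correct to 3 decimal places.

Sxx = Σx² − (Σx)²/n = 363 − 289.285714 = 73.714286
Sxy = Σxy − (Σx)(Σy)/n = 380.95 − 264.857143 = 116.092857
Syy = Σy² − (Σy)²/n = 444.0732 − 242.491429 = 201.581771
R² = Sxy²/(Sxx·Syy) = (116.092857)²/(73.714286·201.581771) = 0.907002

0.907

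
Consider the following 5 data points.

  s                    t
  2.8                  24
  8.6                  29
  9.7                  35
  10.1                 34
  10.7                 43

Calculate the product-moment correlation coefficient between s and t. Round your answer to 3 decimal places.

n = 5, Σx = 41.9, Σy = 165, Σxy = 1459.6, Σx² = 392.39, Σy² = 5647
Sxx = Σx² − (Σx)²/n = 392.39 − 351.122 = 41.268
Sxy = Σxy − (Σx)(Σy)/n = 1459.6 − 1382.7 = 76.9
Syy = Σy² − (Σy)²/n = 5647 − 5445 = 202
r = Sxy/√(Sxx·Syy) = 76.9/√(8336.136) = 76.9/91.302442 = 0.842256

0.842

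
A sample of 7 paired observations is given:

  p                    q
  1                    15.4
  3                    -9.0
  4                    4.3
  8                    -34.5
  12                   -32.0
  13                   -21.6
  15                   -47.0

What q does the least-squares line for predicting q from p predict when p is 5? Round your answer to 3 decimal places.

-7.021

n = 7, Σx = 56, Σy = -124.4, Σxy = -1640.2, Σx² = 628
Sxx = Σx² − (Σx)²/n = 628 − 448 = 180
Sxy = Σxy − (Σx)(Σy)/n = -1640.2 − (-995.2) = -645
b = Sxy/Sxx = -645/180 = -3.583333
a = ȳ − b·x̄ = -17.771429 − (-3.583333)·8 = 10.895238
ŷ(5) = a + b·5 = 10.895238 + (-3.583333)·5 = -7.021429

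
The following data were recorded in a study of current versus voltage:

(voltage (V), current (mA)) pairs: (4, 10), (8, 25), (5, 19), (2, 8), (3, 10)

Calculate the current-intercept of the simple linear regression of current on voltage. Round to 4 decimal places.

1.0755

n = 5, Σx = 22, Σy = 72, Σxy = 381, Σx² = 118
Sxx = Σx² − (Σx)²/n = 118 − 96.8 = 21.2
Sxy = Σxy − (Σx)(Σy)/n = 381 − 316.8 = 64.2
b = Sxy/Sxx = 64.2/21.2 = 3.028302
a = ȳ − b·x̄ = 14.4 − 3.028302·4.4 = 1.075472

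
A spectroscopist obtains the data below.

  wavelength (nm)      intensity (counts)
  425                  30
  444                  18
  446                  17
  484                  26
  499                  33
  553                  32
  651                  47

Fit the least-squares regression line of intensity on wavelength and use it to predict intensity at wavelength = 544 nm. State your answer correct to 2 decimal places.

33.79

n = 7, Σx = 3502, Σy = 203, Σxy = 105668, Σx² = 1789544
Sxx = Σx² − (Σx)²/n = 1789544 − 1752000.571429 = 37543.428571
Sxy = Σxy − (Σx)(Σy)/n = 105668 − 101558 = 4110
b = Sxy/Sxx = 4110/37543.428571 = 0.109473
a = ȳ − b·x̄ = 29 − 0.109473·500.285714 = -25.767888
ŷ(544) = a + b·544 = -25.767888 + 0.109473·544 = 33.785544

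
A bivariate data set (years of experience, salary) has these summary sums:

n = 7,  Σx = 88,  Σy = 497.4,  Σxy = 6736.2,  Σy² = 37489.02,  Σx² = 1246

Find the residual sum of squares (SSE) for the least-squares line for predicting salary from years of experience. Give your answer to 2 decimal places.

474.25

Sxx = Σx² − (Σx)²/n = 1246 − 1106.285714 = 139.714286
Sxy = Σxy − (Σx)(Σy)/n = 6736.2 − 6253.028571 = 483.171429
Syy = Σy² − (Σy)²/n = 37489.02 − 35343.822857 = 2145.197143
b = Sxy/Sxx = 483.171429/139.714286 = 3.458282
SSE = Syy − b·Sxy = 2145.197143 − 3.458282·483.171429 = 474.253988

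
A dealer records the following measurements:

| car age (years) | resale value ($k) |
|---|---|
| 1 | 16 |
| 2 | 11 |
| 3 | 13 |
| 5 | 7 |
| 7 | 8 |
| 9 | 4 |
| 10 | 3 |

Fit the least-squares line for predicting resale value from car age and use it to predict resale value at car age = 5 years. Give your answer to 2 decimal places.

9.22

n = 7, Σx = 37, Σy = 62, Σxy = 234, Σx² = 269
Sxx = Σx² − (Σx)²/n = 269 − 195.571429 = 73.428571
Sxy = Σxy − (Σx)(Σy)/n = 234 − 327.714286 = -93.714286
b = Sxy/Sxx = -93.714286/73.428571 = -1.276265
a = ȳ − b·x̄ = 8.857143 − (-1.276265)·5.285714 = 15.603113
ŷ(5) = a + b·5 = 15.603113 + (-1.276265)·5 = 9.221790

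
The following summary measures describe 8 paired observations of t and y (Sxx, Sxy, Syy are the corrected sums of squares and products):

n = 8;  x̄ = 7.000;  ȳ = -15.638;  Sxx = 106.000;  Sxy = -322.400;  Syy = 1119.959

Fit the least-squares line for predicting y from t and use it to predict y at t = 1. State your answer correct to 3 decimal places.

b = Sxy/Sxx = -322.4/106 = -3.041509
a = ȳ − b·x̄ = -15.638 − (-3.041509)·7 = 5.652566
ŷ(1) = a + b·1 = 5.652566 + (-3.041509)·1 = 2.611057

2.611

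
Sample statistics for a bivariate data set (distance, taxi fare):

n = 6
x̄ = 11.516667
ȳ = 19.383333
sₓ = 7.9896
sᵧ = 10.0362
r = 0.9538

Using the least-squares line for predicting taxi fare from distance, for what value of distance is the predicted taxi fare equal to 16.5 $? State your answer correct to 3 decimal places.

9.110

b = r · sᵧ/sₓ = 0.9538 · 10.0362/7.9896 = 1.198124
a = ȳ − b·x̄ = 19.383333 − 1.198124·11.516667 = 5.584944
Set a + b·x = 16.5: x = (16.5 − 5.584944) / 1.198124 = 9.110126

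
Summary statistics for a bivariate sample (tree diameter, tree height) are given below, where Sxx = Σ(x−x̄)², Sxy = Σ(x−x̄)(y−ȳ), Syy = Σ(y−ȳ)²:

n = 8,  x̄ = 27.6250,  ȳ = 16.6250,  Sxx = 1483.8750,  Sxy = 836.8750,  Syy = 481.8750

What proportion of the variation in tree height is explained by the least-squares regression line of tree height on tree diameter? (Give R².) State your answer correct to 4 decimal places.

R² = Sxy²/(Sxx·Syy) = (836.875)²/(1483.875·481.875) = 0.979466

0.9795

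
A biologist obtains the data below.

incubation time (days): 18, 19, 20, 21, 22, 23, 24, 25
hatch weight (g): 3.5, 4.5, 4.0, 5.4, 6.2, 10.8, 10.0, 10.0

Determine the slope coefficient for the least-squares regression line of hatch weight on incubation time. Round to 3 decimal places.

n = 8, Σx = 172, Σy = 54.4, Σxy = 1216.7, Σx² = 3740
Sxx = Σx² − (Σx)²/n = 3740 − 3698 = 42
Sxy = Σxy − (Σx)(Σy)/n = 1216.7 − 1169.6 = 47.1
b = Sxy/Sxx = 47.1/42 = 1.121429

1.121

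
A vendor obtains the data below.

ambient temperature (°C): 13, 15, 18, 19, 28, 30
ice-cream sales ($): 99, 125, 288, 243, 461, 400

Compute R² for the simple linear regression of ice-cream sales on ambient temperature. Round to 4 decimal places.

0.8897

n = 6, Σx = 123, Σy = 1616, Σxy = 37871, Σx² = 2763, Σy² = 539940
Sxx = Σx² − (Σx)²/n = 2763 − 2521.5 = 241.5
Sxy = Σxy − (Σx)(Σy)/n = 37871 − 33128 = 4743
Syy = Σy² − (Σy)²/n = 539940 − 435242.666667 = 104697.333333
R² = Sxy²/(Sxx·Syy) = (4743)²/(241.5·104697.333333) = 0.889720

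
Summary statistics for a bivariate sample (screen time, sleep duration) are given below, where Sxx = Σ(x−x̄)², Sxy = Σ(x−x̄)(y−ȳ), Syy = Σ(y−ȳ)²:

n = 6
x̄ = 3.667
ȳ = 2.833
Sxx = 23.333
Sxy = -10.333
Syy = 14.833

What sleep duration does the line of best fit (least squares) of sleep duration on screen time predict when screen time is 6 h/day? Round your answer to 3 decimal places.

b = Sxy/Sxx = -10.333/23.333 = -0.442849
a = ȳ − b·x̄ = 2.833 − (-0.442849)·3.667 = 4.456928
ŷ(6) = a + b·6 = 4.456928 + (-0.442849)·6 = 1.799833

1.800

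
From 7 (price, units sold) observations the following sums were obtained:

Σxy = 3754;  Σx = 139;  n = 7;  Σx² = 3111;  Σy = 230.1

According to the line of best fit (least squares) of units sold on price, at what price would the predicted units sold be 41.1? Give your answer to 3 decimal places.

16.315

Sxx = Σx² − (Σx)²/n = 3111 − 2760.142857 = 350.857143
Sxy = Σxy − (Σx)(Σy)/n = 3754 − 4569.128571 = -815.128571
b = Sxy/Sxx = -815.128571/350.857143 = -2.323249
a = ȳ − b·x̄ = 32.871429 − (-2.323249)·19.857143 = 79.004520
Set a + b·x = 41.1: x = (41.1 − 79.004520) / (-2.323249) = 16.315305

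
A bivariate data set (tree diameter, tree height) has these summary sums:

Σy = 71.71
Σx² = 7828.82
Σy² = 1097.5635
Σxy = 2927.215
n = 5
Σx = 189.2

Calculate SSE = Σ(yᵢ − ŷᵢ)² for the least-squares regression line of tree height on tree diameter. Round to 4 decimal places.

Sxx = Σx² − (Σx)²/n = 7828.82 − 7159.328 = 669.492
Sxy = Σxy − (Σx)(Σy)/n = 2927.215 − 2713.5064 = 213.7086
Syy = Σy² − (Σy)²/n = 1097.5635 − 1028.46482 = 69.09868
b = Sxy/Sxx = 213.7086/669.492 = 0.319210
SSE = Syy − b·Sxy = 69.09868 − 0.319210·213.7086 = 0.880739

0.8807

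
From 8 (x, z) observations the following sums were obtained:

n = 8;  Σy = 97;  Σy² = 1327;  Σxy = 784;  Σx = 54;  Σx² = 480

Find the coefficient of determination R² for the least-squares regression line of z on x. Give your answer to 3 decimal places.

0.959

Sxx = Σx² − (Σx)²/n = 480 − 364.5 = 115.5
Sxy = Σxy − (Σx)(Σy)/n = 784 − 654.75 = 129.25
Syy = Σy² − (Σy)²/n = 1327 − 1176.125 = 150.875
R² = Sxy²/(Sxx·Syy) = (129.25)²/(115.5·150.875) = 0.958654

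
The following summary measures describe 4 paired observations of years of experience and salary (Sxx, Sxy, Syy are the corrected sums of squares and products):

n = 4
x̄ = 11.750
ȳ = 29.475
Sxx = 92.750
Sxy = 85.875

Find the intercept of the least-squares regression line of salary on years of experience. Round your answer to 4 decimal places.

b = Sxy/Sxx = 85.875/92.75 = 0.925876
a = ȳ − b·x̄ = 29.475 − 0.925876·11.75 = 18.595957

18.5960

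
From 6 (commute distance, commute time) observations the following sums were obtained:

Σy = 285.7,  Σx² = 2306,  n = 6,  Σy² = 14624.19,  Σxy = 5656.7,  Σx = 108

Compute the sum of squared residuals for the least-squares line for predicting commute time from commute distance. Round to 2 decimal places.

290.00

Sxx = Σx² − (Σx)²/n = 2306 − 1944 = 362
Sxy = Σxy − (Σx)(Σy)/n = 5656.7 − 5142.6 = 514.1
Syy = Σy² − (Σy)²/n = 14624.19 − 13604.081667 = 1020.108333
b = Sxy/Sxx = 514.1/362 = 1.420166
SSE = Syy − b·Sxy = 1020.108333 − 1.420166·514.1 = 290.001123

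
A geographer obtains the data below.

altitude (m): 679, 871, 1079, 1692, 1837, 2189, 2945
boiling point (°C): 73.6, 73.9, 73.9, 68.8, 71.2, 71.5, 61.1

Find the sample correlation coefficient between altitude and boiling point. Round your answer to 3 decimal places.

n = 7, Σx = 11292, Σy = 494, Σxy = 777736.4, Σx² = 22086102, Σy² = 34987.72
Sxx = Σx² − (Σx)²/n = 22086102 − 18215609.142857 = 3870492.857143
Sxy = Σxy − (Σx)(Σy)/n = 777736.4 − 796892.571429 = -19156.171429
Syy = Σy² − (Σy)²/n = 34987.72 − 34862.285714 = 125.434286
r = Sxy/√(Sxx·Syy) = -19156.171429/√(485492506.897959) = -19156.171429/22033.894501 = -0.869396

-0.869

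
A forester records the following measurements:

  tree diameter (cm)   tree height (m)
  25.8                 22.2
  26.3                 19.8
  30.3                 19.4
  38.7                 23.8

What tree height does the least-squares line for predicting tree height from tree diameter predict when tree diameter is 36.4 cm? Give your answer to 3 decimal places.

22.616

n = 4, Σx = 121.1, Σy = 85.2, Σxy = 2602.38, Σx² = 3773.11
Sxx = Σx² − (Σx)²/n = 3773.11 − 3666.3025 = 106.8075
Sxy = Σxy − (Σx)(Σy)/n = 2602.38 − 2579.43 = 22.95
b = Sxy/Sxx = 22.95/106.8075 = 0.214873
a = ȳ − b·x̄ = 21.3 − 0.214873·30.275 = 14.794734
ŷ(36.4) = a + b·36.4 = 14.794734 + 0.214873·36.4 = 22.616094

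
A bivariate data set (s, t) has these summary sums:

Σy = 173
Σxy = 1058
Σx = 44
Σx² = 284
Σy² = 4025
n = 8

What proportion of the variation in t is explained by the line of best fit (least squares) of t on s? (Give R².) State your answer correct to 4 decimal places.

0.9513

Sxx = Σx² − (Σx)²/n = 284 − 242 = 42
Sxy = Σxy − (Σx)(Σy)/n = 1058 − 951.5 = 106.5
Syy = Σy² − (Σy)²/n = 4025 − 3741.125 = 283.875
R² = Sxy²/(Sxx·Syy) = (106.5)²/(42·283.875) = 0.951312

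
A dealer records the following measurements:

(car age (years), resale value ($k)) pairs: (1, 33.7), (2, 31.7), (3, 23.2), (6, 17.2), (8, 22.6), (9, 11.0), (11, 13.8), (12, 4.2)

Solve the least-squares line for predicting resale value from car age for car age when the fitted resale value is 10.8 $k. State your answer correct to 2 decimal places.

n = 8, Σx = 52, Σy = 157.4, Σxy = 751.9, Σx² = 460
Sxx = Σx² − (Σx)²/n = 460 − 338 = 122
Sxy = Σxy − (Σx)(Σy)/n = 751.9 − 1023.1 = -271.2
b = Sxy/Sxx = -271.2/122 = -2.222951
a = ȳ − b·x̄ = 19.675 − (-2.222951)·6.5 = 34.124180
Set a + b·x = 10.8: x = (10.8 − 34.124180) / (-2.222951) = 10.492441

10.49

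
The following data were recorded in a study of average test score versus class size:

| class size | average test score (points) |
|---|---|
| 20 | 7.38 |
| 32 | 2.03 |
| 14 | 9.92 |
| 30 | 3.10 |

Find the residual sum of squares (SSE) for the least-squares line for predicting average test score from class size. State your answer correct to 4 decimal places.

0.0224

n = 4, Σx = 96, Σy = 22.43, Σxy = 444.44, Σx² = 2520, Σy² = 166.6017
Sxx = Σx² − (Σx)²/n = 2520 − 2304 = 216
Sxy = Σxy − (Σx)(Σy)/n = 444.44 − 538.32 = -93.88
Syy = Σy² − (Σy)²/n = 166.6017 − 125.776225 = 40.825475
b = Sxy/Sxx = -93.88/216 = -0.434630
SSE = Syy − b·Sxy = 40.825475 − (-0.434630)·(-93.88) = 0.022445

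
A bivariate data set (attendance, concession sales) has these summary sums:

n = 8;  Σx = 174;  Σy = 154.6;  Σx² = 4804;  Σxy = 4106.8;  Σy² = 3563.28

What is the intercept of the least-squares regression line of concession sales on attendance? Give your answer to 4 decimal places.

3.4472

Sxx = Σx² − (Σx)²/n = 4804 − 3784.5 = 1019.5
Sxy = Σxy − (Σx)(Σy)/n = 4106.8 − 3362.55 = 744.25
b = Sxy/Sxx = 744.25/1019.5 = 0.730015
a = ȳ − b·x̄ = 19.325 − 0.730015·21.75 = 3.447180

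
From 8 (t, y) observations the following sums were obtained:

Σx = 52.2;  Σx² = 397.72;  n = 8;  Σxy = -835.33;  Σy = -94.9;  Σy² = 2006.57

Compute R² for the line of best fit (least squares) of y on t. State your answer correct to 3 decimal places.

0.928

Sxx = Σx² − (Σx)²/n = 397.72 − 340.605 = 57.115
Sxy = Σxy − (Σx)(Σy)/n = -835.33 − (-619.2225) = -216.1075
Syy = Σy² − (Σy)²/n = 2006.57 − 1125.75125 = 880.81875
R² = Sxy²/(Sxx·Syy) = (-216.1075)²/(57.115·880.81875) = 0.928331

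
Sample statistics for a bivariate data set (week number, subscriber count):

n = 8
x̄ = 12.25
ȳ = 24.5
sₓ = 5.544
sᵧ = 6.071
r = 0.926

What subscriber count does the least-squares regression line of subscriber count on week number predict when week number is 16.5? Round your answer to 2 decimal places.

28.81

b = r · sᵧ/sₓ = 0.926 · 6.071/5.544 = 1.014023
a = ȳ − b·x̄ = 24.5 − 1.014023·12.25 = 12.078213
ŷ(16.5) = a + b·16.5 = 12.078213 + 1.014023·16.5 = 28.809600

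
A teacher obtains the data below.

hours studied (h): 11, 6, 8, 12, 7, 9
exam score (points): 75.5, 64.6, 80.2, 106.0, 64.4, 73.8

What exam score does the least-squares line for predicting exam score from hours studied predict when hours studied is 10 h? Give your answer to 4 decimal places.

n = 6, Σx = 53, Σy = 464.5, Σxy = 4246.7, Σx² = 495
Sxx = Σx² − (Σx)²/n = 495 − 468.166667 = 26.833333
Sxy = Σxy − (Σx)(Σy)/n = 4246.7 − 4103.083333 = 143.616667
b = Sxy/Sxx = 143.616667/26.833333 = 5.352174
a = ȳ − b·x̄ = 77.416667 − 5.352174·8.833333 = 30.139130
ŷ(10) = a + b·10 = 30.139130 + 5.352174·10 = 83.660870

83.6609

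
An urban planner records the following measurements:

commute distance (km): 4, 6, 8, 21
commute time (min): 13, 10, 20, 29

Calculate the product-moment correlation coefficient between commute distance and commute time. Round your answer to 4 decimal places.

0.9204

n = 4, Σx = 39, Σy = 72, Σxy = 881, Σx² = 557, Σy² = 1510
Sxx = Σx² − (Σx)²/n = 557 − 380.25 = 176.75
Sxy = Σxy − (Σx)(Σy)/n = 881 − 702 = 179
Syy = Σy² − (Σy)²/n = 1510 − 1296 = 214
r = Sxy/√(Sxx·Syy) = 179/√(37824.5) = 179/194.485218 = 0.920378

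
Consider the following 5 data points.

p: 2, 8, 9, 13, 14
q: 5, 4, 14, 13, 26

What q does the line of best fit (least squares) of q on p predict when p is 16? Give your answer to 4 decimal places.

n = 5, Σx = 46, Σy = 62, Σxy = 701, Σx² = 514
Sxx = Σx² − (Σx)²/n = 514 − 423.2 = 90.8
Sxy = Σxy − (Σx)(Σy)/n = 701 − 570.4 = 130.6
b = Sxy/Sxx = 130.6/90.8 = 1.438326
a = ȳ − b·x̄ = 12.4 − 1.438326·9.2 = -0.832599
ŷ(16) = a + b·16 = -0.832599 + 1.438326·16 = 22.180617

22.1806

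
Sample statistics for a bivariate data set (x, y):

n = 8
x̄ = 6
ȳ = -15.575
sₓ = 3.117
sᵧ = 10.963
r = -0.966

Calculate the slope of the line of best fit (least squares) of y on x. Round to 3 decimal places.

b = r · sᵧ/sₓ = -0.966 · 10.963/3.117 = -3.397580

-3.398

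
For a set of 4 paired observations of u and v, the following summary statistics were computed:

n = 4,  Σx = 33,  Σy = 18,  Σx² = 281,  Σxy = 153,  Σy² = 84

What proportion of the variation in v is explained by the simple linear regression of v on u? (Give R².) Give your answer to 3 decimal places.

0.771

Sxx = Σx² − (Σx)²/n = 281 − 272.25 = 8.75
Sxy = Σxy − (Σx)(Σy)/n = 153 − 148.5 = 4.5
Syy = Σy² − (Σy)²/n = 84 − 81 = 3
R² = Sxy²/(Sxx·Syy) = (4.5)²/(8.75·3) = 0.771429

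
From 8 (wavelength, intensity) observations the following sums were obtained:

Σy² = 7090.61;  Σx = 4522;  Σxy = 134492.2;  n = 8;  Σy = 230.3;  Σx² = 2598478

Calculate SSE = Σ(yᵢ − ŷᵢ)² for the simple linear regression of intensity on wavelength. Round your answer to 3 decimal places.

Sxx = Σx² − (Σx)²/n = 2598478 − 2556060.5 = 42417.5
Sxy = Σxy − (Σx)(Σy)/n = 134492.2 − 130177.075 = 4315.125
Syy = Σy² − (Σy)²/n = 7090.61 − 6629.76125 = 460.84875
b = Sxy/Sxx = 4315.125/42417.5 = 0.101730
SSE = Syy − b·Sxy = 460.84875 − 0.101730·4315.125 = 21.871824

21.872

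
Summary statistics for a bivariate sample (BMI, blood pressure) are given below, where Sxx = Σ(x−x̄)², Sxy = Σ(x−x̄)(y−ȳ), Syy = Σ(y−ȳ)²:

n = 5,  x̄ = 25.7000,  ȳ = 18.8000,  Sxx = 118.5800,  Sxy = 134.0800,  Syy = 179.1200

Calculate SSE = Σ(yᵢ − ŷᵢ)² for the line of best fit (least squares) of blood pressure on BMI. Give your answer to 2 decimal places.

27.51

b = Sxy/Sxx = 134.08/118.58 = 1.130713
SSE = Syy − b·Sxy = 179.12 − 1.130713·134.08 = 27.513942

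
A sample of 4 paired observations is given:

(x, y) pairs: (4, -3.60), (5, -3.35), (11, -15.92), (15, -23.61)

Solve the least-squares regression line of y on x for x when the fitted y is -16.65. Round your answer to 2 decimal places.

11.39

n = 4, Σx = 35, Σy = -46.48, Σxy = -560.42, Σx² = 387
Sxx = Σx² − (Σx)²/n = 387 − 306.25 = 80.75
Sxy = Σxy − (Σx)(Σy)/n = -560.42 − (-406.7) = -153.72
b = Sxy/Sxx = -153.72/80.75 = -1.903653
a = ȳ − b·x̄ = -11.62 − (-1.903653)·8.75 = 5.036966
Set a + b·x = -16.65: x = (-16.65 − 5.036966) / (-1.903653) = 11.392288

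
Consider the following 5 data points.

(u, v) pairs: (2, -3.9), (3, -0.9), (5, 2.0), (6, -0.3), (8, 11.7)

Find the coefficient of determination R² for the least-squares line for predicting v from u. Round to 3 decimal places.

0.772

n = 5, Σx = 24, Σy = 8.6, Σxy = 91.3, Σx² = 138, Σy² = 157
Sxx = Σx² − (Σx)²/n = 138 − 115.2 = 22.8
Sxy = Σxy − (Σx)(Σy)/n = 91.3 − 41.28 = 50.02
Syy = Σy² − (Σy)²/n = 157 − 14.792 = 142.208
R² = Sxy²/(Sxx·Syy) = (50.02)²/(22.8·142.208) = 0.771664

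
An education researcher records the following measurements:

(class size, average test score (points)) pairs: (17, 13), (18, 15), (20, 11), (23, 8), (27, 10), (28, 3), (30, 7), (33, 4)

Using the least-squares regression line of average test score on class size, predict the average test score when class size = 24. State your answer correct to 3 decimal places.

9.182

n = 8, Σx = 196, Σy = 71, Σxy = 1591, Σx² = 5044
Sxx = Σx² − (Σx)²/n = 5044 − 4802 = 242
Sxy = Σxy − (Σx)(Σy)/n = 1591 − 1739.5 = -148.5
b = Sxy/Sxx = -148.5/242 = -0.613636
a = ȳ − b·x̄ = 8.875 − (-0.613636)·24.5 = 23.909091
ŷ(24) = a + b·24 = 23.909091 + (-0.613636)·24 = 9.181818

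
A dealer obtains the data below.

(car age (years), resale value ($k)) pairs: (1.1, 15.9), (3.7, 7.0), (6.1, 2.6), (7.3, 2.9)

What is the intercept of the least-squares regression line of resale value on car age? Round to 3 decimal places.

16.929

n = 4, Σx = 18.2, Σy = 28.4, Σxy = 80.42, Σx² = 105.4
Sxx = Σx² − (Σx)²/n = 105.4 − 82.81 = 22.59
Sxy = Σxy − (Σx)(Σy)/n = 80.42 − 129.22 = -48.8
b = Sxy/Sxx = -48.8/22.59 = -2.160248
a = ȳ − b·x̄ = 7.1 − (-2.160248)·4.55 = 16.929128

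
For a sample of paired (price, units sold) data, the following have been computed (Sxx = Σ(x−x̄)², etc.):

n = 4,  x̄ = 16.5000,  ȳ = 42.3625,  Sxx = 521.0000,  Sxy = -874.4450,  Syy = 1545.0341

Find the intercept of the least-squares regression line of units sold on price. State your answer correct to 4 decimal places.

b = Sxy/Sxx = -874.445/521 = -1.678397
a = ȳ − b·x̄ = 42.3625 − (-1.678397)·16.5 = 70.056056

70.0561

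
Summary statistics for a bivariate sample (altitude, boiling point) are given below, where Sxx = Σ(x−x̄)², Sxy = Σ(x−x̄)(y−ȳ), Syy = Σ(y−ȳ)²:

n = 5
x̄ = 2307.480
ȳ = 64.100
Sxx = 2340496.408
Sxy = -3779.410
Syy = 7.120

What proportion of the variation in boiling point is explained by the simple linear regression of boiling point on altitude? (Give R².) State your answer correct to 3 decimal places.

R² = Sxy²/(Sxx·Syy) = (-3779.41)²/(2340496.408·7.12) = 0.857156

0.857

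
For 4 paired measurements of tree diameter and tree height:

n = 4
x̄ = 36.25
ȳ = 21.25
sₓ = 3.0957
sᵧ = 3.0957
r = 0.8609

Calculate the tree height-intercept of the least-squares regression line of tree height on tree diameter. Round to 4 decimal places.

b = r · sᵧ/sₓ = 0.8609 · 3.0957/3.0957 = 0.8609
a = ȳ − b·x̄ = 21.25 − 0.8609·36.25 = -9.957625

-9.9576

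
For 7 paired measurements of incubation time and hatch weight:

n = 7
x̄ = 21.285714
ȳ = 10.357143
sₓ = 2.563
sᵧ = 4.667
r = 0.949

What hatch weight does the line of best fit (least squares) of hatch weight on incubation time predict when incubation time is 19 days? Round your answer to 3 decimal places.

6.407

b = r · sᵧ/sₓ = 0.949 · 4.667/2.563 = 1.728046
a = ȳ − b·x̄ = 10.357143 − 1.728046·21.285714 = -26.425559
ŷ(19) = a + b·19 = -26.425559 + 1.728046·19 = 6.407323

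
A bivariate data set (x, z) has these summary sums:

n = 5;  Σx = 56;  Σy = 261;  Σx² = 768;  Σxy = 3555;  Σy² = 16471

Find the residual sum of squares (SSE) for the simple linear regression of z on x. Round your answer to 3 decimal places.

11.777

Sxx = Σx² − (Σx)²/n = 768 − 627.2 = 140.8
Sxy = Σxy − (Σx)(Σy)/n = 3555 − 2923.2 = 631.8
Syy = Σy² − (Σy)²/n = 16471 − 13624.2 = 2846.8
b = Sxy/Sxx = 631.8/140.8 = 4.487216
SSE = Syy − b·Sxy = 2846.8 − 4.487216·631.8 = 11.776989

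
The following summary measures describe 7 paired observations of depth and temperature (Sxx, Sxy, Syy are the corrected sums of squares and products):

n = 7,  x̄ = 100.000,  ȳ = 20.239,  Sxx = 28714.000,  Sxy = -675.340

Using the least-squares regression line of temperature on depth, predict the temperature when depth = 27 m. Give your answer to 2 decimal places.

21.96

b = Sxy/Sxx = -675.34/28714 = -0.023520
a = ȳ − b·x̄ = 20.239 − (-0.023520)·100 = 22.590954
ŷ(27) = a + b·27 = 22.590954 + (-0.023520)·27 = 21.955926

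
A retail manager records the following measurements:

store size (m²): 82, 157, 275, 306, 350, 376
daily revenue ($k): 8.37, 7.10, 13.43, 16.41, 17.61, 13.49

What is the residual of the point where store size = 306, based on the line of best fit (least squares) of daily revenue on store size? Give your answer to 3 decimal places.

2.168

n = 6, Σx = 1546, Σy = 76.41, Σxy = 21751.49, Σx² = 464510
Sxx = Σx² − (Σx)²/n = 464510 − 398352.666667 = 66157.333333
Sxy = Σxy − (Σx)(Σy)/n = 21751.49 − 19688.31 = 2063.18
b = Sxy/Sxx = 2063.18/66157.333333 = 0.031186
a = ȳ − b·x̄ = 12.735 − 0.031186·257.666667 = 4.699417
ŷ(306) = 4.699417 + 0.031186·306 = 14.242321
residual = y − ŷ = 16.41 − 14.242321 = 2.167679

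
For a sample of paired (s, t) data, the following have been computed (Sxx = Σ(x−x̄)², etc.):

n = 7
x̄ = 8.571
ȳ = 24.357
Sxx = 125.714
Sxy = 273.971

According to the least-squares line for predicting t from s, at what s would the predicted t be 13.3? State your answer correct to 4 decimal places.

3.4974

b = Sxy/Sxx = 273.971/125.714 = 2.179320
a = ȳ − b·x̄ = 24.357 − 2.179320·8.571 = 5.678051
Set a + b·x = 13.3: x = (13.3 − 5.678051) / 2.179320 = 3.497398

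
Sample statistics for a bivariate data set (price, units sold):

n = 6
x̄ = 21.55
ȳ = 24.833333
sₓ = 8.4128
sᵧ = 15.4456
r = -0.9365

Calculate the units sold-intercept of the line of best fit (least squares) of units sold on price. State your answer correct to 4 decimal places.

b = r · sᵧ/sₓ = -0.9365 · 15.4456/8.4128 = -1.719381
a = ȳ − b·x̄ = 24.833333 − (-1.719381)·21.55 = 61.885983

61.8860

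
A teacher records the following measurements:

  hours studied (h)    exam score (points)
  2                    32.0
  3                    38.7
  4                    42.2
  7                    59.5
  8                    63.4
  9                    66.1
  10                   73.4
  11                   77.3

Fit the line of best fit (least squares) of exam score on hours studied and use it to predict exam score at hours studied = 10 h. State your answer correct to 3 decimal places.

72.794

n = 8, Σx = 54, Σy = 452.6, Σxy = 3451.8, Σx² = 444
Sxx = Σx² − (Σx)²/n = 444 − 364.5 = 79.5
Sxy = Σxy − (Σx)(Σy)/n = 3451.8 − 3055.05 = 396.75
b = Sxy/Sxx = 396.75/79.5 = 4.990566
a = ȳ − b·x̄ = 56.575 − 4.990566·6.75 = 22.888679
ŷ(10) = a + b·10 = 22.888679 + 4.990566·10 = 72.794340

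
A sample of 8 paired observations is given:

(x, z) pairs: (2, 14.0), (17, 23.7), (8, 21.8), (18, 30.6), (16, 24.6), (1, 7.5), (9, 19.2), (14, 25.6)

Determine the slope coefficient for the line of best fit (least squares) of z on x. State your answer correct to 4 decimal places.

1.0069

n = 8, Σx = 85, Σy = 167, Σxy = 2088.4, Σx² = 1215
Sxx = Σx² − (Σx)²/n = 1215 − 903.125 = 311.875
Sxy = Σxy − (Σx)(Σy)/n = 2088.4 − 1774.375 = 314.025
b = Sxy/Sxx = 314.025/311.875 = 1.006894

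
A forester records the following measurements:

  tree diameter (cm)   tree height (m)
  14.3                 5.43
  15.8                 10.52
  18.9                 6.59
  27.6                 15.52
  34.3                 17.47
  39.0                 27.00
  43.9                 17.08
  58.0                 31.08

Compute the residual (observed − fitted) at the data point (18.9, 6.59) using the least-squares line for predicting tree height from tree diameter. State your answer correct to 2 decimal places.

-2.92

n = 8, Σx = 251.8, Σy = 130.69, Σxy = 5001.441, Σx² = 9561.8
Sxx = Σx² − (Σx)²/n = 9561.8 − 7925.405 = 1636.395
Sxy = Σxy − (Σx)(Σy)/n = 5001.441 − 4113.46775 = 887.97325
b = Sxy/Sxx = 887.97325/1636.395 = 0.542640
a = ȳ − b·x̄ = 16.33625 − 0.542640·31.475 = -0.743341
ŷ(18.9) = -0.743341 + 0.542640·18.9 = 9.512553
residual = y − ŷ = 6.59 − 9.512553 = -2.922553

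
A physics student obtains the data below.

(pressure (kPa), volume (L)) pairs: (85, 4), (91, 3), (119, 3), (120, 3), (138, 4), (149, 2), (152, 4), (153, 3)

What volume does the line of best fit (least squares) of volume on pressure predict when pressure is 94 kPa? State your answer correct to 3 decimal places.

3.412

n = 8, Σx = 1007, Σy = 26, Σxy = 3247, Σx² = 131825
Sxx = Σx² − (Σx)²/n = 131825 − 126756.125 = 5068.875
Sxy = Σxy − (Σx)(Σy)/n = 3247 − 3272.75 = -25.75
b = Sxy/Sxx = -25.75/5068.875 = -0.005080
a = ȳ − b·x̄ = 3.25 − (-0.005080)·125.875 = 3.889448
ŷ(94) = a + b·94 = 3.889448 + (-0.005080)·94 = 3.411926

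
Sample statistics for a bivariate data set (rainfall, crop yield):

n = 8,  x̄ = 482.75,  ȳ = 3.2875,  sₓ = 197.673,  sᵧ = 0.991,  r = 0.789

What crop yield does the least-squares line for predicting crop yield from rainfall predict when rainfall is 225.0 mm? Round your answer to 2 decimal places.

b = r · sᵧ/sₓ = 0.789 · 0.991/197.673 = 0.003956
a = ȳ − b·x̄ = 3.2875 − 0.003956·482.75 = 1.377974
ŷ(225.0) = a + b·225.0 = 1.377974 + 0.003956·225 = 2.267965

2.27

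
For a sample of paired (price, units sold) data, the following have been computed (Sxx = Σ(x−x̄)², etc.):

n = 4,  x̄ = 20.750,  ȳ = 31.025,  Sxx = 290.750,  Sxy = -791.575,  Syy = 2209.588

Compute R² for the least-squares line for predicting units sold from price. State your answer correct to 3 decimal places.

0.975

R² = Sxy²/(Sxx·Syy) = (-791.575)²/(290.75·2209.588) = 0.975333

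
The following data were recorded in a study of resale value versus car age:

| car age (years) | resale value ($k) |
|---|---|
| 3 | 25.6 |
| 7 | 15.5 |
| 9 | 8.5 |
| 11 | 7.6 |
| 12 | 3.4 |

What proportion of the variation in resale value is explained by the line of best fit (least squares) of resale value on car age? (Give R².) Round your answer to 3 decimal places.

n = 5, Σx = 42, Σy = 60.6, Σxy = 386.2, Σx² = 404, Σy² = 1037.18
Sxx = Σx² − (Σx)²/n = 404 − 352.8 = 51.2
Sxy = Σxy − (Σx)(Σy)/n = 386.2 − 509.04 = -122.84
Syy = Σy² − (Σy)²/n = 1037.18 − 734.472 = 302.708
R² = Sxy²/(Sxx·Syy) = (-122.84)²/(51.2·302.708) = 0.973612

0.974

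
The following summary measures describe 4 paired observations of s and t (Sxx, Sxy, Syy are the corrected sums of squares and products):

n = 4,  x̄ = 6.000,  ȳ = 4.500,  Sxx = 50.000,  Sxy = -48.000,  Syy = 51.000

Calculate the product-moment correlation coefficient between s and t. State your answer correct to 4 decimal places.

r = Sxy/√(Sxx·Syy) = -48/√(2550) = -48/50.497525 = -0.950542

-0.9505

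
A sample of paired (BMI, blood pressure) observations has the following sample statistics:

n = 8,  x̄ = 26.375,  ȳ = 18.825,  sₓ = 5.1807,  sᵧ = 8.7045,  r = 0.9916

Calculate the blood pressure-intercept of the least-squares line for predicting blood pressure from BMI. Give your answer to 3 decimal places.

-25.117

b = r · sᵧ/sₓ = 0.9916 · 8.7045/5.1807 = 1.666065
a = ȳ − b·x̄ = 18.825 − 1.666065·26.375 = -25.117461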